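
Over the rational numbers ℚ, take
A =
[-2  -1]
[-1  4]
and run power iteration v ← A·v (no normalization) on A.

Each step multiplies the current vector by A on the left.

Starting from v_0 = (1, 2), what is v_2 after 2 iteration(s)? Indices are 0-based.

v_2 = (1, 32)

v_0 = (1, 2).
v_1 = A·v_0 = (-4, 7).
v_2 = A·v_1 = (1, 32).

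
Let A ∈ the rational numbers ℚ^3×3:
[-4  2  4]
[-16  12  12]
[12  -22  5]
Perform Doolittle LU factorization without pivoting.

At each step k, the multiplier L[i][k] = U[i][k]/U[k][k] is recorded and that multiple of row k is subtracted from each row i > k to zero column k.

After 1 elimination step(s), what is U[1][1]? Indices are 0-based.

U[1][1] = 4

[col 0] pivot -4
  R1 -= 4*R0 → (0, 4, -4)  (L[1][0] := 4)
  R2 -= -3*R0 → (0, -16, 17)  (L[2][0] := -3)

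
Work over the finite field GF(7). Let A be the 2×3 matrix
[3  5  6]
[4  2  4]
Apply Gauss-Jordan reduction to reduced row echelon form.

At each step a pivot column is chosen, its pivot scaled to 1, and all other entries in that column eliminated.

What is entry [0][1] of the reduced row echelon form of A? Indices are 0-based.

M[0][1] = 4

pivot(0,0)=3: scale R0 → (1, 4, 2)
  clear (1,0): R1 −= (4)R0 → (0, 0, 3)
col 1: no nonzero at/below row 1; advance.
pivot(1,2)=3: scale R1 → (0, 0, 1)
  clear (0,2): R0 −= (2)R1 → (1, 4, 0)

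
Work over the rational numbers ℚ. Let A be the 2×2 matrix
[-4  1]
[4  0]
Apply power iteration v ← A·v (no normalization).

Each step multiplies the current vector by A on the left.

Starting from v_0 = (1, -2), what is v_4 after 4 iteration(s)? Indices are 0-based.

v_0 = (1, -2).
v_1 = A·v_0 = (-6, 4).
v_2 = A·v_1 = (28, -24).
v_3 = A·v_2 = (-136, 112).
v_4 = A·v_3 = (656, -544).

v_4 = (656, -544)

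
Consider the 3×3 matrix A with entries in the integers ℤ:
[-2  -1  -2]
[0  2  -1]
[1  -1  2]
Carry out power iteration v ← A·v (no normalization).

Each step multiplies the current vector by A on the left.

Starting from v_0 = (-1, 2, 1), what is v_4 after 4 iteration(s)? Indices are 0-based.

v_4 = (13, 60, -56)

v_0 = (-1, 2, 1).
v_1 = A·v_0 = (-2, 3, -1).
v_2 = A·v_1 = (3, 7, -7).
v_3 = A·v_2 = (1, 21, -18).
v_4 = A·v_3 = (13, 60, -56).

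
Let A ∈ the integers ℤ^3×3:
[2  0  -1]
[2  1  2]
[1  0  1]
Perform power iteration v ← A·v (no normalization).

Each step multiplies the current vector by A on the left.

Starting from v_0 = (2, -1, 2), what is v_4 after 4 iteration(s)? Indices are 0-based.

v_0 = (2, -1, 2).
v_1 = A·v_0 = (2, 7, 4).
v_2 = A·v_1 = (0, 19, 6).
v_3 = A·v_2 = (-6, 31, 6).
v_4 = A·v_3 = (-18, 31, 0).

v_4 = (-18, 31, 0)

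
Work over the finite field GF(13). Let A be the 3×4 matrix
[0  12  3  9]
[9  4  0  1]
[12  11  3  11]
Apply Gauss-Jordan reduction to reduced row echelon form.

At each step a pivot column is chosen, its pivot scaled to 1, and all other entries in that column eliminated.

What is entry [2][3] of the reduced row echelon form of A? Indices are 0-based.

M[2][3] = 0

step 1: exchange rows 0,1
step 1: normalize row 0 (÷9) = (1, 12, 0, 3)
  row 2: subtract 12×row0 = (0, 10, 3, 1)
step 2: normalize row 1 (÷12) = (0, 1, 10, 4)
  row 0: subtract 12×row1 = (1, 0, 10, 7)
  row 2: subtract 10×row1 = (0, 0, 7, 0)
step 3: normalize row 2 (÷7) = (0, 0, 1, 0)
  row 0: subtract 10×row2 = (1, 0, 0, 7)
  row 1: subtract 10×row2 = (0, 1, 0, 4)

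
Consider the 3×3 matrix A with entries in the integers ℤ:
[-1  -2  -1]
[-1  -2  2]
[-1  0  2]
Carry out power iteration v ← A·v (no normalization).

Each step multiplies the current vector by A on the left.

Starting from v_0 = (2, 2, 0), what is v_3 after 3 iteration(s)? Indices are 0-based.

v_0 = (2, 2, 0).
v_1 = A·v_0 = (-6, -6, -2).
v_2 = A·v_1 = (20, 14, 2).
v_3 = A·v_2 = (-50, -44, -16).

v_3 = (-50, -44, -16)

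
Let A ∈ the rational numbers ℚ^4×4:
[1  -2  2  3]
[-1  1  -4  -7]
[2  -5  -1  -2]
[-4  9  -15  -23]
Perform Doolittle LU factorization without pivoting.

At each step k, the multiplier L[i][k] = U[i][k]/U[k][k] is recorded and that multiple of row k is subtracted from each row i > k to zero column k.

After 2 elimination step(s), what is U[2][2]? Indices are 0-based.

U[2][2] = -3

[col 0] pivot 1
  R1 -= -1*R0 → (0, -1, -2, -4)  (L[1][0] := -1)
  R2 -= 2*R0 → (0, -1, -5, -8)  (L[2][0] := 2)
  R3 -= -4*R0 → (0, 1, -7, -11)  (L[3][0] := -4)
[col 1] pivot -1
  R2 -= 1*R1 → (0, 0, -3, -4)  (L[2][1] := 1)
  R3 -= -1*R1 → (0, 0, -9, -15)  (L[3][1] := -1)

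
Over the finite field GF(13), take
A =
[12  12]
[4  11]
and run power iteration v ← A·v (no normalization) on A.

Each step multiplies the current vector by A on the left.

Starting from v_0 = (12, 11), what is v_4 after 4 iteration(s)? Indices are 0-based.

v_0 = (12, 11).
v_1 = A·v_0 = (3, 0).
v_2 = A·v_1 = (10, 12).
v_3 = A·v_2 = (4, 3).
v_4 = A·v_3 = (6, 10).

v_4 = (6, 10)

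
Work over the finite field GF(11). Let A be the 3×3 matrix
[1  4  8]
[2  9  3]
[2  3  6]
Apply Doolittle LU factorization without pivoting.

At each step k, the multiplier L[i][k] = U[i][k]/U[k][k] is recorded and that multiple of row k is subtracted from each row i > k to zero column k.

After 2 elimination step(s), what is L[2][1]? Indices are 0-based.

L[2][1] = 6

k=0: U[0][0]=1
  eliminate (1,0): mult=2, new row 1: (0, 1, 9); set L[1][0]=2
  eliminate (2,0): mult=2, new row 2: (0, 6, 1); set L[2][0]=2
k=1: U[1][1]=1
  eliminate (2,1): mult=6, new row 2: (0, 0, 2); set L[2][1]=6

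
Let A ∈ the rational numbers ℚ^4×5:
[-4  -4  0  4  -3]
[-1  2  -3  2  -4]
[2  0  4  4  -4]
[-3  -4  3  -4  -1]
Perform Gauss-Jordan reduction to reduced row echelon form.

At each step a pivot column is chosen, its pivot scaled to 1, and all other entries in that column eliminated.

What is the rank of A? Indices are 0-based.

rank = 4

pivot(0,0)=-4: scale R0 → (1, 1, 0, -1, 3/4)
  clear (1,0): R1 −= (-1)R0 → (0, 3, -3, 1, -13/4)
  clear (2,0): R2 −= (2)R0 → (0, -2, 4, 6, -11/2)
  clear (3,0): R3 −= (-3)R0 → (0, -1, 3, -7, 5/4)
pivot(1,1)=3: scale R1 → (0, 1, -1, 1/3, -13/12)
  clear (0,1): R0 −= (1)R1 → (1, 0, 1, -4/3, 11/6)
  clear (2,1): R2 −= (-2)R1 → (0, 0, 2, 20/3, -23/3)
  clear (3,1): R3 −= (-1)R1 → (0, 0, 2, -20/3, 1/6)
pivot(2,2)=2: scale R2 → (0, 0, 1, 10/3, -23/6)
  clear (0,2): R0 −= (1)R2 → (1, 0, 0, -14/3, 17/3)
  clear (1,2): R1 −= (-1)R2 → (0, 1, 0, 11/3, -59/12)
  clear (3,2): R3 −= (2)R2 → (0, 0, 0, -40/3, 47/6)
pivot(3,3)=-40/3: scale R3 → (0, 0, 0, 1, -47/80)
  clear (0,3): R0 −= (-14/3)R3 → (1, 0, 0, 0, 117/40)
  clear (1,3): R1 −= (11/3)R3 → (0, 1, 0, 0, -221/80)
  clear (2,3): R2 −= (10/3)R3 → (0, 0, 1, 0, -15/8)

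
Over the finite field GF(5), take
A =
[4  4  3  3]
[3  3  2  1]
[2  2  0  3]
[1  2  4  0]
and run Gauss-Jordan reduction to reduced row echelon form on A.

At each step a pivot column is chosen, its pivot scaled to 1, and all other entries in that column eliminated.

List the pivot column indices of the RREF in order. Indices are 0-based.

pivot columns: 0, 1, 2, 3

pivot(0,0)=4: scale R0 → (1, 1, 2, 2)
  clear (1,0): R1 −= (3)R0 → (0, 0, 1, 0)
  clear (2,0): R2 −= (2)R0 → (0, 0, 1, 4)
  clear (3,0): R3 −= (1)R0 → (0, 1, 2, 3)
pivot(1,1): swap R1↔R3
pivot(1,1)=1: scale R1 → (0, 1, 2, 3)
  clear (0,1): R0 −= (1)R1 → (1, 0, 0, 4)
pivot(2,2)=1: scale R2 → (0, 0, 1, 4)
  clear (1,2): R1 −= (2)R2 → (0, 1, 0, 0)
  clear (3,2): R3 −= (1)R2 → (0, 0, 0, 1)
pivot(3,3)=1: scale R3 → (0, 0, 0, 1)
  clear (0,3): R0 −= (4)R3 → (1, 0, 0, 0)
  clear (2,3): R2 −= (4)R3 → (0, 0, 1, 0)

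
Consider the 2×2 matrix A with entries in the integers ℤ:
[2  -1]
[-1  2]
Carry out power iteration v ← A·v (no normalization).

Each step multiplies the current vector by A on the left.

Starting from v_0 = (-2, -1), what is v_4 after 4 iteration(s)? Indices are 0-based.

v_4 = (-42, 39)

v_0 = (-2, -1).
v_1 = A·v_0 = (-3, 0).
v_2 = A·v_1 = (-6, 3).
v_3 = A·v_2 = (-15, 12).
v_4 = A·v_3 = (-42, 39).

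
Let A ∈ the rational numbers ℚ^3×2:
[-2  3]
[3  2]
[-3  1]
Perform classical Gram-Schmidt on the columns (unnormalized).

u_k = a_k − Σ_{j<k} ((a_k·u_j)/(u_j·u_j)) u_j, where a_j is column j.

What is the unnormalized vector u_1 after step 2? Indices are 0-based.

u_1 = (30/11, 53/22, 13/22)

Step 1: u_0 = a_0 = (-2, 3, -3).
Step 2: u_1 = a_1 − (-3/22)·u_0 = (30/11, 53/22, 13/22).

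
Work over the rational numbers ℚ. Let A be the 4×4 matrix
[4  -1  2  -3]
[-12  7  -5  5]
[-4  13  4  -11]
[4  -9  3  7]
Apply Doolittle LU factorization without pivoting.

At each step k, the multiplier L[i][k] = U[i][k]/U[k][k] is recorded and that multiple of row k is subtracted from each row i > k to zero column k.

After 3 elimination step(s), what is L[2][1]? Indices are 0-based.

L[2][1] = 3

[col 0] pivot 4
  R1 -= -3*R0 → (0, 4, 1, -4)  (L[1][0] := -3)
  R2 -= -1*R0 → (0, 12, 6, -14)  (L[2][0] := -1)
  R3 -= 1*R0 → (0, -8, 1, 10)  (L[3][0] := 1)
[col 1] pivot 4
  R2 -= 3*R1 → (0, 0, 3, -2)  (L[2][1] := 3)
  R3 -= -2*R1 → (0, 0, 3, 2)  (L[3][1] := -2)
[col 2] pivot 3
  R3 -= 1*R2 → (0, 0, 0, 4)  (L[3][2] := 1)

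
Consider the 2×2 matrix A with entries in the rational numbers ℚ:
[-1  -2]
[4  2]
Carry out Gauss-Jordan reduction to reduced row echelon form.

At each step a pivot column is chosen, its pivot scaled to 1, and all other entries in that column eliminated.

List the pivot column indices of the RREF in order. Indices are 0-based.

pivot(0,0)=-1: scale R0 → (1, 2)
  clear (1,0): R1 −= (4)R0 → (0, -6)
pivot(1,1)=-6: scale R1 → (0, 1)
  clear (0,1): R0 −= (2)R1 → (1, 0)

pivot columns: 0, 1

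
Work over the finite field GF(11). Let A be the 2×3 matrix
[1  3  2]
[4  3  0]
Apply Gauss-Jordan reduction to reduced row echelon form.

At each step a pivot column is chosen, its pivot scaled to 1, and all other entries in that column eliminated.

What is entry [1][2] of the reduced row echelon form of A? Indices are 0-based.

[1] R0 /= 1  ⇒  (1, 3, 2)
     R1 -= 4·R0  ⇒  (0, 2, 3)
[2] R1 /= 2  ⇒  (0, 1, 7)
     R0 -= 3·R1  ⇒  (1, 0, 3)

M[1][2] = 7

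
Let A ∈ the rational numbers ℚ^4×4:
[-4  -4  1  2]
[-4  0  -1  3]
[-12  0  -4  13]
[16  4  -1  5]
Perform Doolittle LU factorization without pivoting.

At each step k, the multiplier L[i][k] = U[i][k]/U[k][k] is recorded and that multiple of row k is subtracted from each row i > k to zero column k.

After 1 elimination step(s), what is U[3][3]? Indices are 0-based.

Step 1: pivot at (0,0) is -4.
  row1 ← row1 − (1)·row0  ⇒  L[1][0]=1, U row1=(0, 4, -2, 1)
  row2 ← row2 − (3)·row0  ⇒  L[2][0]=3, U row2=(0, 12, -7, 7)
  row3 ← row3 − (-4)·row0  ⇒  L[3][0]=-4, U row3=(0, -12, 3, 13)

U[3][3] = 13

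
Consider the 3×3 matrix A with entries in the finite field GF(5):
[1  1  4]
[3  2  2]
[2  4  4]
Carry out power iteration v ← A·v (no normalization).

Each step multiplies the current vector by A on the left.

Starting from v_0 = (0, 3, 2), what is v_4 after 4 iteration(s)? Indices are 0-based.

v_0 = (0, 3, 2).
v_1 = A·v_0 = (1, 0, 0).
v_2 = A·v_1 = (1, 3, 2).
v_3 = A·v_2 = (2, 3, 2).
v_4 = A·v_3 = (3, 1, 4).

v_4 = (3, 1, 4)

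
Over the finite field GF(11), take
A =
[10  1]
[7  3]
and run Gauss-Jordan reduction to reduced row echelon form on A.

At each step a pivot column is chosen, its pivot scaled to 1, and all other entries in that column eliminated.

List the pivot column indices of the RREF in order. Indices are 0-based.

pivot columns: 0, 1

[1] R0 /= 10  ⇒  (1, 10)
     R1 -= 7·R0  ⇒  (0, 10)
[2] R1 /= 10  ⇒  (0, 1)
     R0 -= 10·R1  ⇒  (1, 0)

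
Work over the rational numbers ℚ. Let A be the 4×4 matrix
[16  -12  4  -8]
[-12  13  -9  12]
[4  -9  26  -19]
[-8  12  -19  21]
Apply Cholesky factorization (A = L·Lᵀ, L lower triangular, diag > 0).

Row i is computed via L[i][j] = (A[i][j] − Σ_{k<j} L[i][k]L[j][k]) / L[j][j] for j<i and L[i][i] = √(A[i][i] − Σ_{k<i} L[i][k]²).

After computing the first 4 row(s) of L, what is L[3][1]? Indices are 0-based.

Step 1: L[0][0] = √(16) = 4.
  L[1][0] = (-12) / L[0][0] = -3.
Step 2: L[1][1] = √(4) = 2.
  L[2][0] = (4) / L[0][0] = 1.
  L[2][1] = (-6) / L[1][1] = -3.
Step 3: L[2][2] = √(16) = 4.
  L[3][0] = (-8) / L[0][0] = -2.
  L[3][1] = (6) / L[1][1] = 3.
  L[3][2] = (-8) / L[2][2] = -2.
Step 4: L[3][3] = √(4) = 2.

L[3][1] = 3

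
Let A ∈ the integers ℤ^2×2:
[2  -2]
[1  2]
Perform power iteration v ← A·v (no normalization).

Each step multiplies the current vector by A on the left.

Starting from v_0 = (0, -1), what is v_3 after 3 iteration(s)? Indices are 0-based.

v_0 = (0, -1).
v_1 = A·v_0 = (2, -2).
v_2 = A·v_1 = (8, -2).
v_3 = A·v_2 = (20, 4).

v_3 = (20, 4)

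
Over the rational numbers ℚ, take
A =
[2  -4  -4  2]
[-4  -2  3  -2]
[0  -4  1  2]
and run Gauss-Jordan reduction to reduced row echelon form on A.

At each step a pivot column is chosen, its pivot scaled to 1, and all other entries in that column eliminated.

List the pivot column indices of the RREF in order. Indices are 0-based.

pivot(0,0)=2: scale R0 → (1, -2, -2, 1)
  clear (1,0): R1 −= (-4)R0 → (0, -10, -5, 2)
pivot(1,1)=-10: scale R1 → (0, 1, 1/2, -1/5)
  clear (0,1): R0 −= (-2)R1 → (1, 0, -1, 3/5)
  clear (2,1): R2 −= (-4)R1 → (0, 0, 3, 6/5)
pivot(2,2)=3: scale R2 → (0, 0, 1, 2/5)
  clear (0,2): R0 −= (-1)R2 → (1, 0, 0, 1)
  clear (1,2): R1 −= (1/2)R2 → (0, 1, 0, -2/5)

pivot columns: 0, 1, 2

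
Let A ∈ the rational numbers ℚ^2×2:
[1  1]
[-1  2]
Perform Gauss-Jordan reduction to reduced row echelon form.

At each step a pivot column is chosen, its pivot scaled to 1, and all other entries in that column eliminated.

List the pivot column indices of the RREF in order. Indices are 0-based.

pivot columns: 0, 1

pivot(0,0)=1: scale R0 → (1, 1)
  clear (1,0): R1 −= (-1)R0 → (0, 3)
pivot(1,1)=3: scale R1 → (0, 1)
  clear (0,1): R0 −= (1)R1 → (1, 0)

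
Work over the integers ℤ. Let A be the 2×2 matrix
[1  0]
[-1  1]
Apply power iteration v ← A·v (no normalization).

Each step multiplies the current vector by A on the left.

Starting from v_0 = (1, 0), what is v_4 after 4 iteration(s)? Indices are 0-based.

v_0 = (1, 0).
v_1 = A·v_0 = (1, -1).
v_2 = A·v_1 = (1, -2).
v_3 = A·v_2 = (1, -3).
v_4 = A·v_3 = (1, -4).

v_4 = (1, -4)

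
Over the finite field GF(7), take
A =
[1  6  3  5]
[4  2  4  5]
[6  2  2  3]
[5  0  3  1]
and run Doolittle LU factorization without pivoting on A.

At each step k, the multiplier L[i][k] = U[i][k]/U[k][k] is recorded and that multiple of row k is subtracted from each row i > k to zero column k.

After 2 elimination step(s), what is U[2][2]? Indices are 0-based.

[col 0] pivot 1
  R1 -= 4*R0 → (0, 6, 6, 6)  (L[1][0] := 4)
  R2 -= 6*R0 → (0, 1, 5, 1)  (L[2][0] := 6)
  R3 -= 5*R0 → (0, 5, 2, 4)  (L[3][0] := 5)
[col 1] pivot 6
  R2 -= 6*R1 → (0, 0, 4, 0)  (L[2][1] := 6)
  R3 -= 2*R1 → (0, 0, 4, 6)  (L[3][1] := 2)

U[2][2] = 4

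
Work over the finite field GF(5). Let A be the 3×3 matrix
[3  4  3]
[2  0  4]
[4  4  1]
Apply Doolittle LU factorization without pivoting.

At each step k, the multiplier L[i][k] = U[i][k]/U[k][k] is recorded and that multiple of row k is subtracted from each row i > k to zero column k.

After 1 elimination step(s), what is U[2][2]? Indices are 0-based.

U[2][2] = 2

[col 0] pivot 3
  R1 -= 4*R0 → (0, 4, 2)  (L[1][0] := 4)
  R2 -= 3*R0 → (0, 2, 2)  (L[2][0] := 3)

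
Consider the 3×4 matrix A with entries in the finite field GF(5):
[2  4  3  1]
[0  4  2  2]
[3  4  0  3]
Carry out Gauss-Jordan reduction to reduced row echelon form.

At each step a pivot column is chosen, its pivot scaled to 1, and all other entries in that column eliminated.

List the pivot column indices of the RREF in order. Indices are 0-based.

[1] R0 /= 2  ⇒  (1, 2, 4, 3)
     R2 -= 3·R0  ⇒  (0, 3, 3, 4)
[2] R1 /= 4  ⇒  (0, 1, 3, 3)
     R0 -= 2·R1  ⇒  (1, 0, 3, 2)
     R2 -= 3·R1  ⇒  (0, 0, 4, 0)
[3] R2 /= 4  ⇒  (0, 0, 1, 0)
     R0 -= 3·R2  ⇒  (1, 0, 0, 2)
     R1 -= 3·R2  ⇒  (0, 1, 0, 3)

pivot columns: 0, 1, 2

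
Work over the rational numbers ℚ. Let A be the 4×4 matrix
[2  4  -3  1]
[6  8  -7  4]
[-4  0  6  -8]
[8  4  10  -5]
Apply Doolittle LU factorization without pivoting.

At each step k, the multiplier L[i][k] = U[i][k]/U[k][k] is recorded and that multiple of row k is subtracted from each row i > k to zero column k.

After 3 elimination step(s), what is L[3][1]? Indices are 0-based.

[col 0] pivot 2
  R1 -= 3*R0 → (0, -4, 2, 1)  (L[1][0] := 3)
  R2 -= -2*R0 → (0, 8, 0, -6)  (L[2][0] := -2)
  R3 -= 4*R0 → (0, -12, 22, -9)  (L[3][0] := 4)
[col 1] pivot -4
  R2 -= -2*R1 → (0, 0, 4, -4)  (L[2][1] := -2)
  R3 -= 3*R1 → (0, 0, 16, -12)  (L[3][1] := 3)
[col 2] pivot 4
  R3 -= 4*R2 → (0, 0, 0, 4)  (L[3][2] := 4)

L[3][1] = 3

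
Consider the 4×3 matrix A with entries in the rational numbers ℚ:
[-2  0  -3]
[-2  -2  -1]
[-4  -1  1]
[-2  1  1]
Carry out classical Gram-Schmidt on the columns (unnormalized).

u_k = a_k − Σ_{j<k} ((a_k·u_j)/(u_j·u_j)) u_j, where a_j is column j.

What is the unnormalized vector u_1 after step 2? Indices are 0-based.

u_1 = (3/7, -11/7, -1/7, 10/7)

Step 1: u_0 = a_0 = (-2, -2, -4, -2).
Step 2: u_1 = a_1 − (3/14)·u_0 = (3/7, -11/7, -1/7, 10/7).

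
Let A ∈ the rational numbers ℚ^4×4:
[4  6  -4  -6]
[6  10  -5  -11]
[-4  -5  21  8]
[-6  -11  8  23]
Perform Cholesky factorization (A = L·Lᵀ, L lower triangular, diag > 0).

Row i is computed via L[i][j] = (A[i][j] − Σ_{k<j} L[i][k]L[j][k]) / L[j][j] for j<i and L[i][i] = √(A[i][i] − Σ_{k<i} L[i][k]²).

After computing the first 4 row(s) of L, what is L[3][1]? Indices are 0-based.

L[3][1] = -2

Step 1: L[0][0] = √(4) = 2.
  L[1][0] = (6) / L[0][0] = 3.
Step 2: L[1][1] = √(1) = 1.
  L[2][0] = (-4) / L[0][0] = -2.
  L[2][1] = (1) / L[1][1] = 1.
Step 3: L[2][2] = √(16) = 4.
  L[3][0] = (-6) / L[0][0] = -3.
  L[3][1] = (-2) / L[1][1] = -2.
  L[3][2] = (4) / L[2][2] = 1.
Step 4: L[3][3] = √(9) = 3.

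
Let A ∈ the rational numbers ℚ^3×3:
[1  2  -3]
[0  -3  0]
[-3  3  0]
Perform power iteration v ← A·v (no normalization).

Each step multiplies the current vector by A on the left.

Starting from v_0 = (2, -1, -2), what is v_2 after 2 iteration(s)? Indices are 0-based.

v_2 = (39, -9, -9)

v_0 = (2, -1, -2).
v_1 = A·v_0 = (6, 3, -9).
v_2 = A·v_1 = (39, -9, -9).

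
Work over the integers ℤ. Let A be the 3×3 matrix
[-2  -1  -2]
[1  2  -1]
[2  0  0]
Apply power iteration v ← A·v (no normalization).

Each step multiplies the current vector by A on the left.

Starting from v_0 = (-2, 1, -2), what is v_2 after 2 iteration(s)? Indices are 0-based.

v_0 = (-2, 1, -2).
v_1 = A·v_0 = (7, 2, -4).
v_2 = A·v_1 = (-8, 15, 14).

v_2 = (-8, 15, 14)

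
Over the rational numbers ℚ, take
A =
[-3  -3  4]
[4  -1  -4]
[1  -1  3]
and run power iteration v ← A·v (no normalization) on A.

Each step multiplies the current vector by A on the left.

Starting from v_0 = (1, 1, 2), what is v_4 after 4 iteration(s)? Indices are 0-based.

v_4 = (245, -383, 348)

v_0 = (1, 1, 2).
v_1 = A·v_0 = (2, -5, 6).
v_2 = A·v_1 = (33, -11, 25).
v_3 = A·v_2 = (34, 43, 119).
v_4 = A·v_3 = (245, -383, 348).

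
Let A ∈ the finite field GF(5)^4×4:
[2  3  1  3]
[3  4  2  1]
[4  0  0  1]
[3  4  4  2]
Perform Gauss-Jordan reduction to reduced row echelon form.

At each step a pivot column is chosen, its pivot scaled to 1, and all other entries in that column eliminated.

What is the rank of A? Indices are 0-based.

step 1: normalize row 0 (÷2) = (1, 4, 3, 4)
  row 1: subtract 3×row0 = (0, 2, 3, 4)
  row 2: subtract 4×row0 = (0, 4, 3, 0)
  row 3: subtract 3×row0 = (0, 2, 0, 0)
step 2: normalize row 1 (÷2) = (0, 1, 4, 2)
  row 0: subtract 4×row1 = (1, 0, 2, 1)
  row 2: subtract 4×row1 = (0, 0, 2, 2)
  row 3: subtract 2×row1 = (0, 0, 2, 1)
step 3: normalize row 2 (÷2) = (0, 0, 1, 1)
  row 0: subtract 2×row2 = (1, 0, 0, 4)
  row 1: subtract 4×row2 = (0, 1, 0, 3)
  row 3: subtract 2×row2 = (0, 0, 0, 4)
step 4: normalize row 3 (÷4) = (0, 0, 0, 1)
  row 0: subtract 4×row3 = (1, 0, 0, 0)
  row 1: subtract 3×row3 = (0, 1, 0, 0)
  row 2: subtract 1×row3 = (0, 0, 1, 0)

rank = 4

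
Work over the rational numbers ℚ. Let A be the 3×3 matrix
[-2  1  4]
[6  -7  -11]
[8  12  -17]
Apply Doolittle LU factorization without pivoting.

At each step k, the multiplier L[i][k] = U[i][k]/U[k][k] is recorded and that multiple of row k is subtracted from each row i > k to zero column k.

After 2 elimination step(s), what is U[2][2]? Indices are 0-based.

[col 0] pivot -2
  R1 -= -3*R0 → (0, -4, 1)  (L[1][0] := -3)
  R2 -= -4*R0 → (0, 16, -1)  (L[2][0] := -4)
[col 1] pivot -4
  R2 -= -4*R1 → (0, 0, 3)  (L[2][1] := -4)

U[2][2] = 3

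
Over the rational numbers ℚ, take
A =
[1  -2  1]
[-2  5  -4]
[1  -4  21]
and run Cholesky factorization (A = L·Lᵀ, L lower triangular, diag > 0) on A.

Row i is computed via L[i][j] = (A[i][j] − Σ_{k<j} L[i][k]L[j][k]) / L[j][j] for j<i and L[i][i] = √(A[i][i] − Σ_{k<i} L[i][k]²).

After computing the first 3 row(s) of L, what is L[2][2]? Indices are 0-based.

L[2][2] = 4

Step 1: L[0][0] = √(1) = 1.
  L[1][0] = (-2) / L[0][0] = -2.
Step 2: L[1][1] = √(1) = 1.
  L[2][0] = (1) / L[0][0] = 1.
  L[2][1] = (-2) / L[1][1] = -2.
Step 3: L[2][2] = √(16) = 4.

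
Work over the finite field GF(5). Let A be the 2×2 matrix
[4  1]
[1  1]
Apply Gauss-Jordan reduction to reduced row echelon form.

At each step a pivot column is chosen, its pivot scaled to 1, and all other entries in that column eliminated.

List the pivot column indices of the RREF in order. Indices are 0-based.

pivot columns: 0, 1

pivot(0,0)=4: scale R0 → (1, 4)
  clear (1,0): R1 −= (1)R0 → (0, 2)
pivot(1,1)=2: scale R1 → (0, 1)
  clear (0,1): R0 −= (4)R1 → (1, 0)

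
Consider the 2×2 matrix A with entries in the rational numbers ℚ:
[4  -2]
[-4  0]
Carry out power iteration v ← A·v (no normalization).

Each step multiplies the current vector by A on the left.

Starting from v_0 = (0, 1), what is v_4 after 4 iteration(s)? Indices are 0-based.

v_4 = (-256, 192)

v_0 = (0, 1).
v_1 = A·v_0 = (-2, 0).
v_2 = A·v_1 = (-8, 8).
v_3 = A·v_2 = (-48, 32).
v_4 = A·v_3 = (-256, 192).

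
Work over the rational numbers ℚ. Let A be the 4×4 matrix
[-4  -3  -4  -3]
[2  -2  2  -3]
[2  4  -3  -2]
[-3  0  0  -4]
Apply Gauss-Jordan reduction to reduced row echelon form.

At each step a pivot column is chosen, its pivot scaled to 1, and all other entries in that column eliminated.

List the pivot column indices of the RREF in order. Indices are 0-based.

pivot columns: 0, 1, 2, 3

[1] R0 /= -4  ⇒  (1, 3/4, 1, 3/4)
     R1 -= 2·R0  ⇒  (0, -7/2, 0, -9/2)
     R2 -= 2·R0  ⇒  (0, 5/2, -5, -7/2)
     R3 -= -3·R0  ⇒  (0, 9/4, 3, -7/4)
[2] R1 /= -7/2  ⇒  (0, 1, 0, 9/7)
     R0 -= 3/4·R1  ⇒  (1, 0, 1, -3/14)
     R2 -= 5/2·R1  ⇒  (0, 0, -5, -47/7)
     R3 -= 9/4·R1  ⇒  (0, 0, 3, -65/14)
[3] R2 /= -5  ⇒  (0, 0, 1, 47/35)
     R0 -= 1·R2  ⇒  (1, 0, 0, -109/70)
     R3 -= 3·R2  ⇒  (0, 0, 0, -607/70)
[4] R3 /= -607/70  ⇒  (0, 0, 0, 1)
     R0 -= -109/70·R3  ⇒  (1, 0, 0, 0)
     R1 -= 9/7·R3  ⇒  (0, 1, 0, 0)
     R2 -= 47/35·R3  ⇒  (0, 0, 1, 0)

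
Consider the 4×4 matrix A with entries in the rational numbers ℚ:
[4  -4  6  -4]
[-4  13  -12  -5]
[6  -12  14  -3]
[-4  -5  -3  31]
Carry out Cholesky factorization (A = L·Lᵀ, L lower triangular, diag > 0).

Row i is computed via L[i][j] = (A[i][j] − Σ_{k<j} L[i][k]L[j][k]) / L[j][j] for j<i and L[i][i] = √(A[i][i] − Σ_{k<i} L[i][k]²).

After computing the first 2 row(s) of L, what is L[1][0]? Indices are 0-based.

L[1][0] = -2

Step 1: L[0][0] = √(4) = 2.
  L[1][0] = (-4) / L[0][0] = -2.
Step 2: L[1][1] = √(9) = 3.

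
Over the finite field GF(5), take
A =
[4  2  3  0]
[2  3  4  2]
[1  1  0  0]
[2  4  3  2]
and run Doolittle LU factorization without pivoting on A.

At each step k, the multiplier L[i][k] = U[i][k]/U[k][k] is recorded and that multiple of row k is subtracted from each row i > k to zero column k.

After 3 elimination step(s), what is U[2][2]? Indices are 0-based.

[col 0] pivot 4
  R1 -= 3*R0 → (0, 2, 0, 2)  (L[1][0] := 3)
  R2 -= 4*R0 → (0, 3, 3, 0)  (L[2][0] := 4)
  R3 -= 3*R0 → (0, 3, 4, 2)  (L[3][0] := 3)
[col 1] pivot 2
  R2 -= 4*R1 → (0, 0, 3, 2)  (L[2][1] := 4)
  R3 -= 4*R1 → (0, 0, 4, 4)  (L[3][1] := 4)
[col 2] pivot 3
  R3 -= 3*R2 → (0, 0, 0, 3)  (L[3][2] := 3)

U[2][2] = 3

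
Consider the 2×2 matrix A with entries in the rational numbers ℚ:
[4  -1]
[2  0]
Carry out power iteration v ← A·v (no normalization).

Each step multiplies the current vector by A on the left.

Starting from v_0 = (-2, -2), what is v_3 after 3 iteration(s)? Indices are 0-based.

v_0 = (-2, -2).
v_1 = A·v_0 = (-6, -4).
v_2 = A·v_1 = (-20, -12).
v_3 = A·v_2 = (-68, -40).

v_3 = (-68, -40)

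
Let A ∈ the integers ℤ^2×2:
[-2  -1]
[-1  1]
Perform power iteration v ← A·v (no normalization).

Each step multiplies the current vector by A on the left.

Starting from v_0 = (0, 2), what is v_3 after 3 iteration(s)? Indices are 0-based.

v_3 = (-8, 2)

v_0 = (0, 2).
v_1 = A·v_0 = (-2, 2).
v_2 = A·v_1 = (2, 4).
v_3 = A·v_2 = (-8, 2).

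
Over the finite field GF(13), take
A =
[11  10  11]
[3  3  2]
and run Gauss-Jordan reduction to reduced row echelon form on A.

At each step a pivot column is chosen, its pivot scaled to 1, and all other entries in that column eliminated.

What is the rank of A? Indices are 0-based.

[1] R0 /= 11  ⇒  (1, 8, 1)
     R1 -= 3·R0  ⇒  (0, 5, 12)
[2] R1 /= 5  ⇒  (0, 1, 5)
     R0 -= 8·R1  ⇒  (1, 0, 0)

rank = 2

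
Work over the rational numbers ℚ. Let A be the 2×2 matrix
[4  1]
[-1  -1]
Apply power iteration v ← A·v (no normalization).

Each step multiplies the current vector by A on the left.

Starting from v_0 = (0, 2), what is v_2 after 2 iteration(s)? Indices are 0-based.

v_2 = (6, 0)

v_0 = (0, 2).
v_1 = A·v_0 = (2, -2).
v_2 = A·v_1 = (6, 0).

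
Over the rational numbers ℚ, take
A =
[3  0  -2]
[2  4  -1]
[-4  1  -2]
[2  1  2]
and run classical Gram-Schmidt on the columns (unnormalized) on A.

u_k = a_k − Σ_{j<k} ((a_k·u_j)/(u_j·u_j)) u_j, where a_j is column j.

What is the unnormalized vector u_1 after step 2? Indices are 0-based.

Step 1: u_0 = a_0 = (3, 2, -4, 2).
Step 2: u_1 = a_1 − (2/11)·u_0 = (-6/11, 40/11, 19/11, 7/11).

u_1 = (-6/11, 40/11, 19/11, 7/11)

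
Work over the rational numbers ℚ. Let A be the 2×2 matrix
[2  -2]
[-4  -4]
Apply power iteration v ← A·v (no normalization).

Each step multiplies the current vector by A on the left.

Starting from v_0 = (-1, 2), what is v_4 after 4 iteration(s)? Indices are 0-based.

v_0 = (-1, 2).
v_1 = A·v_0 = (-6, -4).
v_2 = A·v_1 = (-4, 40).
v_3 = A·v_2 = (-88, -144).
v_4 = A·v_3 = (112, 928).

v_4 = (112, 928)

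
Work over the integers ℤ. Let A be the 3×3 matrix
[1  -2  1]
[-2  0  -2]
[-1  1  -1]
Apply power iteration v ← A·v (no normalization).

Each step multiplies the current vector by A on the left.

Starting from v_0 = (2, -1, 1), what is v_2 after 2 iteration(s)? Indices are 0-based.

v_2 = (13, -2, -7)

v_0 = (2, -1, 1).
v_1 = A·v_0 = (5, -6, -4).
v_2 = A·v_1 = (13, -2, -7).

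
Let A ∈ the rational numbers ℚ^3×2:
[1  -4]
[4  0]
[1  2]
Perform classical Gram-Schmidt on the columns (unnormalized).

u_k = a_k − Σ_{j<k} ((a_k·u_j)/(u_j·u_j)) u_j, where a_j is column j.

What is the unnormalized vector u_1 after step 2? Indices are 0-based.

u_1 = (-35/9, 4/9, 19/9)

Step 1: u_0 = a_0 = (1, 4, 1).
Step 2: u_1 = a_1 − (-1/9)·u_0 = (-35/9, 4/9, 19/9).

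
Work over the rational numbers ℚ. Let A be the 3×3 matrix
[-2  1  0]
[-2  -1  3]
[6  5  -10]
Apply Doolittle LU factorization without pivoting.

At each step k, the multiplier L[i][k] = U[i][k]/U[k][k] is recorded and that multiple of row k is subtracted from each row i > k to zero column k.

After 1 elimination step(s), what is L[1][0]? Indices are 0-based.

Step 1: pivot at (0,0) is -2.
  row1 ← row1 − (1)·row0  ⇒  L[1][0]=1, U row1=(0, -2, 3)
  row2 ← row2 − (-3)·row0  ⇒  L[2][0]=-3, U row2=(0, 8, -10)

L[1][0] = 1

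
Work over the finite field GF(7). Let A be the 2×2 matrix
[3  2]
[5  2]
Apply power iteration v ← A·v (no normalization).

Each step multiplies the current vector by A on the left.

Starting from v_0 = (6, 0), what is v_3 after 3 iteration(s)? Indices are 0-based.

v_3 = (5, 2)

v_0 = (6, 0).
v_1 = A·v_0 = (4, 2).
v_2 = A·v_1 = (2, 3).
v_3 = A·v_2 = (5, 2).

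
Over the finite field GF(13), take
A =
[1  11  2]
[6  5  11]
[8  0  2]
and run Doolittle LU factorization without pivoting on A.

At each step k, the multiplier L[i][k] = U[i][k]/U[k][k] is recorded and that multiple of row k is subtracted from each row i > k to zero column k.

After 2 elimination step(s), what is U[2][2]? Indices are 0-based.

[col 0] pivot 1
  R1 -= 6*R0 → (0, 4, 12)  (L[1][0] := 6)
  R2 -= 8*R0 → (0, 3, 12)  (L[2][0] := 8)
[col 1] pivot 4
  R2 -= 4*R1 → (0, 0, 3)  (L[2][1] := 4)

U[2][2] = 3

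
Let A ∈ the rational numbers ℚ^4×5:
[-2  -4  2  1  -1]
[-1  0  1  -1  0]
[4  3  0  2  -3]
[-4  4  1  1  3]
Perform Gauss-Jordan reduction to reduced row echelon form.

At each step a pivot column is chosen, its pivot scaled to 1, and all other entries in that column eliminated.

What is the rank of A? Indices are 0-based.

pivot(0,0)=-2: scale R0 → (1, 2, -1, -1/2, 1/2)
  clear (1,0): R1 −= (-1)R0 → (0, 2, 0, -3/2, 1/2)
  clear (2,0): R2 −= (4)R0 → (0, -5, 4, 4, -5)
  clear (3,0): R3 −= (-4)R0 → (0, 12, -3, -1, 5)
pivot(1,1)=2: scale R1 → (0, 1, 0, -3/4, 1/4)
  clear (0,1): R0 −= (2)R1 → (1, 0, -1, 1, 0)
  clear (2,1): R2 −= (-5)R1 → (0, 0, 4, 1/4, -15/4)
  clear (3,1): R3 −= (12)R1 → (0, 0, -3, 8, 2)
pivot(2,2)=4: scale R2 → (0, 0, 1, 1/16, -15/16)
  clear (0,2): R0 −= (-1)R2 → (1, 0, 0, 17/16, -15/16)
  clear (3,2): R3 −= (-3)R2 → (0, 0, 0, 131/16, -13/16)
pivot(3,3)=131/16: scale R3 → (0, 0, 0, 1, -13/131)
  clear (0,3): R0 −= (17/16)R3 → (1, 0, 0, 0, -109/131)
  clear (1,3): R1 −= (-3/4)R3 → (0, 1, 0, 0, 23/131)
  clear (2,3): R2 −= (1/16)R3 → (0, 0, 1, 0, -122/131)

rank = 4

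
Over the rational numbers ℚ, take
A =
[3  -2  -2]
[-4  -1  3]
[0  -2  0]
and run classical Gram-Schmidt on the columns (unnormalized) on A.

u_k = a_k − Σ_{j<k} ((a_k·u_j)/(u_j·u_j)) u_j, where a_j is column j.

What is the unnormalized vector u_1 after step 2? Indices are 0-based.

u_1 = (-44/25, -33/25, -2)

Step 1: u_0 = a_0 = (3, -4, 0).
Step 2: u_1 = a_1 − (-2/25)·u_0 = (-44/25, -33/25, -2).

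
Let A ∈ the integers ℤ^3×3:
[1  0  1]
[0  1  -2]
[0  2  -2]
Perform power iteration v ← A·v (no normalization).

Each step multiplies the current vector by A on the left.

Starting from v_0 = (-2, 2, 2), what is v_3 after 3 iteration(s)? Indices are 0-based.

v_0 = (-2, 2, 2).
v_1 = A·v_0 = (0, -2, 0).
v_2 = A·v_1 = (0, -2, -4).
v_3 = A·v_2 = (-4, 6, 4).

v_3 = (-4, 6, 4)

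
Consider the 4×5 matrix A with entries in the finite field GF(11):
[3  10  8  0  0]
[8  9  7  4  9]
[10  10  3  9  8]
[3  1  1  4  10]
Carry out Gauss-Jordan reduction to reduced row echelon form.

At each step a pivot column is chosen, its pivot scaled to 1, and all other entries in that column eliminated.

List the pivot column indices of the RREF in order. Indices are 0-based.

step 1: normalize row 0 (÷3) = (1, 7, 10, 0, 0)
  row 1: subtract 8×row0 = (0, 8, 4, 4, 9)
  row 2: subtract 10×row0 = (0, 6, 2, 9, 8)
  row 3: subtract 3×row0 = (0, 2, 4, 4, 10)
step 2: normalize row 1 (÷8) = (0, 1, 6, 6, 8)
  row 0: subtract 7×row1 = (1, 0, 1, 2, 10)
  row 2: subtract 6×row1 = (0, 0, 10, 6, 4)
  row 3: subtract 2×row1 = (0, 0, 3, 3, 5)
step 3: normalize row 2 (÷10) = (0, 0, 1, 5, 7)
  row 0: subtract 1×row2 = (1, 0, 0, 8, 3)
  row 1: subtract 6×row2 = (0, 1, 0, 9, 10)
  row 3: subtract 3×row2 = (0, 0, 0, 10, 6)
step 4: normalize row 3 (÷10) = (0, 0, 0, 1, 5)
  row 0: subtract 8×row3 = (1, 0, 0, 0, 7)
  row 1: subtract 9×row3 = (0, 1, 0, 0, 9)
  row 2: subtract 5×row3 = (0, 0, 1, 0, 4)

pivot columns: 0, 1, 2, 3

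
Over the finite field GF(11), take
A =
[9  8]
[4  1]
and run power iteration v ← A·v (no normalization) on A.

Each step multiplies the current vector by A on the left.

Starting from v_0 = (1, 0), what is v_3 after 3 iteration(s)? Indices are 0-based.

v_0 = (1, 0).
v_1 = A·v_0 = (9, 4).
v_2 = A·v_1 = (3, 7).
v_3 = A·v_2 = (6, 8).

v_3 = (6, 8)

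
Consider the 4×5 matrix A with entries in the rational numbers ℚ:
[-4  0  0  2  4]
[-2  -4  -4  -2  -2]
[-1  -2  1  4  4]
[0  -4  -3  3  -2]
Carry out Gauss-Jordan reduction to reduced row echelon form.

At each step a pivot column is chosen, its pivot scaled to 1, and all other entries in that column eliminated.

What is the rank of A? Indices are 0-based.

rank = 4

pivot(0,0)=-4: scale R0 → (1, 0, 0, -1/2, -1)
  clear (1,0): R1 −= (-2)R0 → (0, -4, -4, -3, -4)
  clear (2,0): R2 −= (-1)R0 → (0, -2, 1, 7/2, 3)
pivot(1,1)=-4: scale R1 → (0, 1, 1, 3/4, 1)
  clear (2,1): R2 −= (-2)R1 → (0, 0, 3, 5, 5)
  clear (3,1): R3 −= (-4)R1 → (0, 0, 1, 6, 2)
pivot(2,2)=3: scale R2 → (0, 0, 1, 5/3, 5/3)
  clear (1,2): R1 −= (1)R2 → (0, 1, 0, -11/12, -2/3)
  clear (3,2): R3 −= (1)R2 → (0, 0, 0, 13/3, 1/3)
pivot(3,3)=13/3: scale R3 → (0, 0, 0, 1, 1/13)
  clear (0,3): R0 −= (-1/2)R3 → (1, 0, 0, 0, -25/26)
  clear (1,3): R1 −= (-11/12)R3 → (0, 1, 0, 0, -31/52)
  clear (2,3): R2 −= (5/3)R3 → (0, 0, 1, 0, 20/13)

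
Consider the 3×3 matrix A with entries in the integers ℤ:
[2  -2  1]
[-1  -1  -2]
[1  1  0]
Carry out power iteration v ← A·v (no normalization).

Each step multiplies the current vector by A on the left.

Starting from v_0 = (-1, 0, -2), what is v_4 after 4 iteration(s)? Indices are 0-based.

v_0 = (-1, 0, -2).
v_1 = A·v_0 = (-4, 5, -1).
v_2 = A·v_1 = (-19, 1, 1).
v_3 = A·v_2 = (-39, 16, -18).
v_4 = A·v_3 = (-128, 59, -23).

v_4 = (-128, 59, -23)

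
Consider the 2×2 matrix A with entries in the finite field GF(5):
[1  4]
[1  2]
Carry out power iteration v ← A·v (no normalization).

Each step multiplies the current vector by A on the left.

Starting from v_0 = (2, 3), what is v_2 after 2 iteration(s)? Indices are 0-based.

v_0 = (2, 3).
v_1 = A·v_0 = (4, 3).
v_2 = A·v_1 = (1, 0).

v_2 = (1, 0)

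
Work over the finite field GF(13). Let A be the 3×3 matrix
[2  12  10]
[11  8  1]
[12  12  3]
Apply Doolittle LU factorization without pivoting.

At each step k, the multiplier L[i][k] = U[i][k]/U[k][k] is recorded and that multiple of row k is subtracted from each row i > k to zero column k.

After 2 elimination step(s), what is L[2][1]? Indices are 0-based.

L[2][1] = 10

Step 1: pivot at (0,0) is 2.
  row1 ← row1 − (12)·row0  ⇒  L[1][0]=12, U row1=(0, 7, 11)
  row2 ← row2 − (6)·row0  ⇒  L[2][0]=6, U row2=(0, 5, 8)
Step 2: pivot at (1,1) is 7.
  row2 ← row2 − (10)·row1  ⇒  L[2][1]=10, U row2=(0, 0, 2)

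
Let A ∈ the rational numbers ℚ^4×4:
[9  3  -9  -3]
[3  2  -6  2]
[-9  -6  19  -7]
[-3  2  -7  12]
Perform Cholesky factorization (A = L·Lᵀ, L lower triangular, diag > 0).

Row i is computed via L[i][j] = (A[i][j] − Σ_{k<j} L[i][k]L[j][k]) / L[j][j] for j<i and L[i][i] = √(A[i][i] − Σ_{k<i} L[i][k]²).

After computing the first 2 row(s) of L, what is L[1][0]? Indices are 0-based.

L[1][0] = 1

Step 1: L[0][0] = √(9) = 3.
  L[1][0] = (3) / L[0][0] = 1.
Step 2: L[1][1] = √(1) = 1.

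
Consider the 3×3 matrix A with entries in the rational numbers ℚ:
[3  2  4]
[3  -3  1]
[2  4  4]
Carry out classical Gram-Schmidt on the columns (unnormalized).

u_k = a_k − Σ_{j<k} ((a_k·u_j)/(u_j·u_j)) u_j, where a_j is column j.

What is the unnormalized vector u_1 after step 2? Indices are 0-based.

u_1 = (29/22, -81/22, 39/11)

Step 1: u_0 = a_0 = (3, 3, 2).
Step 2: u_1 = a_1 − (5/22)·u_0 = (29/22, -81/22, 39/11).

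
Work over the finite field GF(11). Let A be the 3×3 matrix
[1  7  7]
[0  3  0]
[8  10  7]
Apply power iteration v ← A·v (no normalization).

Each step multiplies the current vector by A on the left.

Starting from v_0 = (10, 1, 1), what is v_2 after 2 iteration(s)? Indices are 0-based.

v_0 = (10, 1, 1).
v_1 = A·v_0 = (2, 3, 9).
v_2 = A·v_1 = (9, 9, 10).

v_2 = (9, 9, 10)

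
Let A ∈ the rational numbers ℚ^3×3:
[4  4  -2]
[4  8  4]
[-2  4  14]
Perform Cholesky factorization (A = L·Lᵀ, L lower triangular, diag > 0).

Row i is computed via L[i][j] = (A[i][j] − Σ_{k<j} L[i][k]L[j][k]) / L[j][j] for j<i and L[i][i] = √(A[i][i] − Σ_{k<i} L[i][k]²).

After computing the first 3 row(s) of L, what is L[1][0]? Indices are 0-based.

L[1][0] = 2

Step 1: L[0][0] = √(4) = 2.
  L[1][0] = (4) / L[0][0] = 2.
Step 2: L[1][1] = √(4) = 2.
  L[2][0] = (-2) / L[0][0] = -1.
  L[2][1] = (6) / L[1][1] = 3.
Step 3: L[2][2] = √(4) = 2.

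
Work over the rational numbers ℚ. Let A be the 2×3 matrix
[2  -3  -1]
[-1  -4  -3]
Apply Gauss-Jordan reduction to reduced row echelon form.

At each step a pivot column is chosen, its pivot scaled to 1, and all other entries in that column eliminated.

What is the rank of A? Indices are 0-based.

rank = 2

[1] R0 /= 2  ⇒  (1, -3/2, -1/2)
     R1 -= -1·R0  ⇒  (0, -11/2, -7/2)
[2] R1 /= -11/2  ⇒  (0, 1, 7/11)
     R0 -= -3/2·R1  ⇒  (1, 0, 5/11)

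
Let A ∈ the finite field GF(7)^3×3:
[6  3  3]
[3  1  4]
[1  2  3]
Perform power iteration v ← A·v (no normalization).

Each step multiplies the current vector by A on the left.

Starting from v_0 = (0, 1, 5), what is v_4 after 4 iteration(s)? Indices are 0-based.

v_0 = (0, 1, 5).
v_1 = A·v_0 = (4, 0, 3).
v_2 = A·v_1 = (5, 3, 6).
v_3 = A·v_2 = (1, 0, 1).
v_4 = A·v_3 = (2, 0, 4).

v_4 = (2, 0, 4)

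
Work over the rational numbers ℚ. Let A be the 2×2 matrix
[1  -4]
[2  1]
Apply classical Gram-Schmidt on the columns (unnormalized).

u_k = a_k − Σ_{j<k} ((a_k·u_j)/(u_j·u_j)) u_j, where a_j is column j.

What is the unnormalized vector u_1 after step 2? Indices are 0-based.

u_1 = (-18/5, 9/5)

Step 1: u_0 = a_0 = (1, 2).
Step 2: u_1 = a_1 − (-2/5)·u_0 = (-18/5, 9/5).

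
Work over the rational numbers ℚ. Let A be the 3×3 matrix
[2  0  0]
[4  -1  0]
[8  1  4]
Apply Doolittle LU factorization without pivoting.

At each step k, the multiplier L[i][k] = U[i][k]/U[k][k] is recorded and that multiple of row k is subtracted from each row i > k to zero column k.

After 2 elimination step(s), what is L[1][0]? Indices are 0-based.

L[1][0] = 2

[col 0] pivot 2
  R1 -= 2*R0 → (0, -1, 0)  (L[1][0] := 2)
  R2 -= 4*R0 → (0, 1, 4)  (L[2][0] := 4)
[col 1] pivot -1
  R2 -= -1*R1 → (0, 0, 4)  (L[2][1] := -1)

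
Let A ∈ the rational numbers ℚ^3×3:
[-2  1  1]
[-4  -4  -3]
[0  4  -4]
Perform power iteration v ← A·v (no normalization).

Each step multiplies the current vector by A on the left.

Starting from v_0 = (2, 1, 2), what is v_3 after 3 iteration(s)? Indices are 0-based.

v_3 = (72, -104, 576)

v_0 = (2, 1, 2).
v_1 = A·v_0 = (-1, -18, -4).
v_2 = A·v_1 = (-20, 88, -56).
v_3 = A·v_2 = (72, -104, 576).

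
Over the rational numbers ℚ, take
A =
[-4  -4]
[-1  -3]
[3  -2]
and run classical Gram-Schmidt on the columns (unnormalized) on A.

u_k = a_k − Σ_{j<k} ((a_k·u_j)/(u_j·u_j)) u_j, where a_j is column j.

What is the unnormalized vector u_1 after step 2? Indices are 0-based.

Step 1: u_0 = a_0 = (-4, -1, 3).
Step 2: u_1 = a_1 − (1/2)·u_0 = (-2, -5/2, -7/2).

u_1 = (-2, -5/2, -7/2)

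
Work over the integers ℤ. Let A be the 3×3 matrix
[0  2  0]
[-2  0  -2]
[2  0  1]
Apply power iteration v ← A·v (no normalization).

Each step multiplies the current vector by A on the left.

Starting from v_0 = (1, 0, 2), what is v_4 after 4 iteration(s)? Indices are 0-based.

v_0 = (1, 0, 2).
v_1 = A·v_0 = (0, -6, 4).
v_2 = A·v_1 = (-12, -8, 4).
v_3 = A·v_2 = (-16, 16, -20).
v_4 = A·v_3 = (32, 72, -52).

v_4 = (32, 72, -52)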